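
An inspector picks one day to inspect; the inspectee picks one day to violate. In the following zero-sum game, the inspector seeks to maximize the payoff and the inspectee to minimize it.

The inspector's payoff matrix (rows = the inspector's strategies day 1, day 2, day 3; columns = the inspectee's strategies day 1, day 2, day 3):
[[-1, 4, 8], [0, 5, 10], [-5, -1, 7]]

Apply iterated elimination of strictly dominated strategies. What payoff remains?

0

Row day 1 is strictly dominated by row day 2 (0>-1, 5>4, 10>8); eliminate day 1.
Column day 2 is strictly dominated by day 1 for the inspectee (0<5, -5<-1); eliminate day 2.
Column day 3 is strictly dominated by day 1 for the inspectee (0<10, -5<7); eliminate day 3.
Row day 3 is strictly dominated by row day 2 (0>-5); eliminate day 3.
Only (day 2, day 1) remains, with payoff 0.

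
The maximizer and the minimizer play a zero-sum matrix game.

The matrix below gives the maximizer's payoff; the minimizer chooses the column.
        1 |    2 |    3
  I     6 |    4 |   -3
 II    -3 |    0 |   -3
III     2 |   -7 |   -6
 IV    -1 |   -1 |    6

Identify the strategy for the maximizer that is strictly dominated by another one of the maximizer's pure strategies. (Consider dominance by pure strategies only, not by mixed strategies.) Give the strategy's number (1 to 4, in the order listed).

3

Compare III with I: 6 > 2, 4 > -7, -3 > -6.
So I strictly dominates III for the maximizer; III is strictly dominated.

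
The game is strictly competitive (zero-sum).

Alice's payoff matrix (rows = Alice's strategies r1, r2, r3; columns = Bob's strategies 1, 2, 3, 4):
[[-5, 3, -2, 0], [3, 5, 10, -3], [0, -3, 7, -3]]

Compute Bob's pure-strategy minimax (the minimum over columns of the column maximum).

The worst case (largest entry) in each column is 1: 3, 2: 5, 3: 10, 4: 0.
The best (smallest) of these is 0.

0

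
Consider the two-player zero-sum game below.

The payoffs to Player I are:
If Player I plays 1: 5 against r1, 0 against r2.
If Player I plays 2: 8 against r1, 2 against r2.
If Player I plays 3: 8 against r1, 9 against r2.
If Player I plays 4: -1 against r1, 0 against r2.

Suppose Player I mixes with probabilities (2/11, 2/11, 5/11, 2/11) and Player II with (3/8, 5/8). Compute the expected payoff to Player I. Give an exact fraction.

Against (3/8, 5/8), each row's expected payoff is 1: 15/8; 2: 17/4; 3: 69/8; 4: -3/8.
Taking the (2/11, 2/11, 5/11, 2/11)-weighted average: (2/11)·(15/8) + (2/11)·(17/4) + (5/11)·(69/8) + (2/11)·(-3/8) = 437/88.

437/88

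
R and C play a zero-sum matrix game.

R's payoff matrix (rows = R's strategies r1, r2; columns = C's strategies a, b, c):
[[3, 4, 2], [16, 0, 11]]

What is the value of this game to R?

44/13

Column a is strictly dominated by c for C (it gives R more in every row).
The remaining 2×2 game on (r1, r2) × (b, c) has no saddle point. Let R play r1 with probability p; indifference gives 4p = 2p + 11(1−p), so p = 11/13.
Similarly C's optimal q on b is 9/13, and the value is 4·(9/13) + (2)·(4/13) = 44/13.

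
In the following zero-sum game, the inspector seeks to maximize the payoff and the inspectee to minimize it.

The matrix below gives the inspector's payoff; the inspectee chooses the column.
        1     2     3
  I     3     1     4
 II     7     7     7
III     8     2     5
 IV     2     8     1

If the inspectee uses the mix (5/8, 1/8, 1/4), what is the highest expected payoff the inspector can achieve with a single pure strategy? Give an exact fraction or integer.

7

I: (3)·(5/8) + (1)·(1/8) + (4)·(1/4) = 3.
II: (7)·(5/8) + (7)·(1/8) + (7)·(1/4) = 7.
III: (8)·(5/8) + (2)·(1/8) + (5)·(1/4) = 13/2.
IV: (2)·(5/8) + (8)·(1/8) + (1)·(1/4) = 5/2.
The best pure response is II with expected payoff 7.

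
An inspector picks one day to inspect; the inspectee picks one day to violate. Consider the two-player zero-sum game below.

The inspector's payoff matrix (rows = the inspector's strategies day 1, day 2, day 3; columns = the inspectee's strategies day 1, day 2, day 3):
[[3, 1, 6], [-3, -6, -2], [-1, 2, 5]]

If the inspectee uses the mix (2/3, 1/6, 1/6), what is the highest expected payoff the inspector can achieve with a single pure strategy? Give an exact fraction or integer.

19/6

day 1: (3)·(2/3) + (1)·(1/6) + (6)·(1/6) = 19/6.
day 2: (-3)·(2/3) + (-6)·(1/6) + (-2)·(1/6) = -10/3.
day 3: (-1)·(2/3) + (2)·(1/6) + (5)·(1/6) = 1/2.
The best pure response is day 1 with expected payoff 19/6.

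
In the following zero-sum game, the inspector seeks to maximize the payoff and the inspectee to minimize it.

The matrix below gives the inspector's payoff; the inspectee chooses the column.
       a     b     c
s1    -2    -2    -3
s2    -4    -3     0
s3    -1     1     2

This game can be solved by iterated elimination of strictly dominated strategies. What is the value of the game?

-1

Row s2 is strictly dominated by row s3 (-1>-4, 1>-3, 2>0); eliminate s2.
Row s1 is strictly dominated by row s3 (-1>-2, 1>-2, 2>-3); eliminate s1.
Column b is strictly dominated by a for the inspectee (-1<1); eliminate b.
Column c is strictly dominated by a for the inspectee (-1<2); eliminate c.
Only (s3, a) remains, with payoff -1.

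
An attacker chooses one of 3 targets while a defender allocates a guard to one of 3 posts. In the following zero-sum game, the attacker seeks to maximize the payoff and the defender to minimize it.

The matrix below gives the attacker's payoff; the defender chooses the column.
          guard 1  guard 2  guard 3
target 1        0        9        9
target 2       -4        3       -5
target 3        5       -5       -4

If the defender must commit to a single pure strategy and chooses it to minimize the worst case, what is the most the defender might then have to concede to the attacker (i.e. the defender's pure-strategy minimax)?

The worst case (largest entry) in each column is guard 1: 5, guard 2: 9, guard 3: 9.
The best (smallest) of these is 5.

5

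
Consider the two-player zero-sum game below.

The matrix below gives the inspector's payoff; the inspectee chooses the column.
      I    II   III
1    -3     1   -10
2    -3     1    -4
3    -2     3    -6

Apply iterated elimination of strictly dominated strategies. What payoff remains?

Column II is strictly dominated by I for the inspectee (-3<1, -3<1, -2<3); eliminate II.
Row 1 is strictly dominated by row 3 (-2>-3, -6>-10); eliminate 1.
Column I is strictly dominated by III for the inspectee (-4<-3, -6<-2); eliminate I.
Row 3 is strictly dominated by row 2 (-4>-6); eliminate 3.
Only (2, III) remains, with payoff -4.

-4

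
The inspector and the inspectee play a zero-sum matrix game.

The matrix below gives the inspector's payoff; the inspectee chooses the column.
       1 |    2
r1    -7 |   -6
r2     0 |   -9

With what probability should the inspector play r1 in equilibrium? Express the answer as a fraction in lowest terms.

9/10

Row minima are -7 and -9, so the inspector's maximin is -7; column maxima are 0 and -6, so the inspectee's minimax is -6. These differ, so the equilibrium is in mixed strategies.
Let the inspector play r1 with probability p. The inspectee is indifferent when −7p = −6p − 9(1−p), giving p = 9/10.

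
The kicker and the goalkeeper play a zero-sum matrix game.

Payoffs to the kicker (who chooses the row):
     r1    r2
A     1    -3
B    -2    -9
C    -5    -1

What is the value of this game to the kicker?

-2

Row B is strictly dominated by row A, so the kicker never plays it.
The remaining 2×2 game on (A, C) × (r1, r2) has no saddle point. Let the kicker play A with probability p; indifference gives p − 5(1−p) = −3p − (1−p), so p = 1/2.
Similarly the goalkeeper's optimal q on r1 is 1/4, and the value is 1·(1/4) + (-3)·(3/4) = -2.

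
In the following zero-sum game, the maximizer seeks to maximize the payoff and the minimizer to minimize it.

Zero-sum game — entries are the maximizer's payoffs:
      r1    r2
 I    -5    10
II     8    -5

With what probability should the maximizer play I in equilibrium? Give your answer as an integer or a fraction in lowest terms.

13/28

Row minima are -5 and -5, so the maximizer's maximin is -5; column maxima are 8 and 10, so the minimizer's minimax is 8. These differ, so the equilibrium is in mixed strategies.
Let the maximizer play I with probability p. The minimizer is indifferent when −5p + 8(1−p) = 10p − 5(1−p), giving p = 13/28.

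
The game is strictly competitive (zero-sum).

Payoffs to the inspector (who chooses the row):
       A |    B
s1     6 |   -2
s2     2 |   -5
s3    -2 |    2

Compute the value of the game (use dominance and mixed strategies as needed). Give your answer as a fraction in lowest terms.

Row s2 is strictly dominated by row s1, so the inspector never plays it.
The remaining 2×2 game on (s1, s3) × (A, B) has no saddle point. Let the inspector play s1 with probability p; indifference gives 6p − 2(1−p) = −2p + 2(1−p), so p = 1/3.
Similarly the inspectee's optimal q on A is 1/3, and the value is 6·(1/3) + (-2)·(2/3) = 2/3.

2/3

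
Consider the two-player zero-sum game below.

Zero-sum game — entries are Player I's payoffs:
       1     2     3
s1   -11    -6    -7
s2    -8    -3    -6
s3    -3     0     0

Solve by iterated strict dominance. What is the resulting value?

-3

Row s2 is strictly dominated by row s3 (-3>-8, 0>-3, 0>-6); eliminate s2.
Column 3 is strictly dominated by 1 for Player II (-11<-7, -3<0); eliminate 3.
Column 2 is strictly dominated by 1 for Player II (-11<-6, -3<0); eliminate 2.
Row s1 is strictly dominated by row s3 (-3>-11); eliminate s1.
Only (s3, 1) remains, with payoff -3.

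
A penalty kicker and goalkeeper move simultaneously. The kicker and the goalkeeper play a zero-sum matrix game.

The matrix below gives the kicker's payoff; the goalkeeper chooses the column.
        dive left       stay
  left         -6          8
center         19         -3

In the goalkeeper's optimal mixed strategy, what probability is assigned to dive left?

11/36

Row minima are -6 and -3, so the kicker's maximin is -3; column maxima are 19 and 8, so the goalkeeper's minimax is 8. These differ, so the equilibrium is in mixed strategies.
Let the goalkeeper play dive left with probability q. The kicker is indifferent when −6q + 8(1−q) = 19q − 3(1−q), giving q = 11/36.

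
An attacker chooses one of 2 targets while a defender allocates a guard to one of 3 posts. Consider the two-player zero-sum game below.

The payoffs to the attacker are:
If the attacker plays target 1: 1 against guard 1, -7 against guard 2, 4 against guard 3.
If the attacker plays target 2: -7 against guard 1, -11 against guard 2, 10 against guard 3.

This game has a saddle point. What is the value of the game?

-7

Row minima: -7, -11 → the attacker's maximin is -7.
Column maxima: 1, -7, 10 → the defender's minimax is -7.
They coincide at (target 1, guard 2), so the value is -7.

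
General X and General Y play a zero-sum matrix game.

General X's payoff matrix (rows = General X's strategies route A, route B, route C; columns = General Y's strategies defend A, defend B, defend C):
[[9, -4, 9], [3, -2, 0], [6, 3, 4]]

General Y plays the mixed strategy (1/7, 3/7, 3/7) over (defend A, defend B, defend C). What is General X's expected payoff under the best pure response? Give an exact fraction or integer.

27/7

route A: (9)·(1/7) + (-4)·(3/7) + (9)·(3/7) = 24/7.
route B: (3)·(1/7) + (-2)·(3/7) + (0)·(3/7) = -3/7.
route C: (6)·(1/7) + (3)·(3/7) + (4)·(3/7) = 27/7.
The best pure response is route C with expected payoff 27/7.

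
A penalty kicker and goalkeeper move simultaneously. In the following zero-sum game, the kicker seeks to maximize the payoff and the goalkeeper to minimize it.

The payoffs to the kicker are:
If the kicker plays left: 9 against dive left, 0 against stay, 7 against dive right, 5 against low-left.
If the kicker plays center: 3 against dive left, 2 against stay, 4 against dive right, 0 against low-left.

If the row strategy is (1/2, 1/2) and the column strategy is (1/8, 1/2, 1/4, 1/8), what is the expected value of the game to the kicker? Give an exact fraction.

Against (1/8, 1/2, 1/4, 1/8), each row's expected payoff is left: 7/2; center: 19/8.
Taking the (1/2, 1/2)-weighted average: (1/2)·(7/2) + (1/2)·(19/8) = 47/16.

47/16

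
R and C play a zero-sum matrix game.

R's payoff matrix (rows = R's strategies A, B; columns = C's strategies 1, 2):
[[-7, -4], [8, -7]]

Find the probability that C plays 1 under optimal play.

1/6

Row minima are -7 and -7, so R's maximin is -7; column maxima are 8 and -4, so C's minimax is -4. These differ, so the equilibrium is in mixed strategies.
Let C play 1 with probability q. R is indifferent when −7q − 4(1−q) = 8q − 7(1−q), giving q = 1/6.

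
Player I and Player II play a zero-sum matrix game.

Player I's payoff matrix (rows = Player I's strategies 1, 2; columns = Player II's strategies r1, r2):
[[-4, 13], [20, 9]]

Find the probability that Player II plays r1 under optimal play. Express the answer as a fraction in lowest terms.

1/7

Row minima are -4 and 9, so Player I's maximin is 9; column maxima are 20 and 13, so Player II's minimax is 13. These differ, so the equilibrium is in mixed strategies.
Let Player II play r1 with probability q. Player I is indifferent when −4q + 13(1−q) = 20q + 9(1−q), giving q = 1/7.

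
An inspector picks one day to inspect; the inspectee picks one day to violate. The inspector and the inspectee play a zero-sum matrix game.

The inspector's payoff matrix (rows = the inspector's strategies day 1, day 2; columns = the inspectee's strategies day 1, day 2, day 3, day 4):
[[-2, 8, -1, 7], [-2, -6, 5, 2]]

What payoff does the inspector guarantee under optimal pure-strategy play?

-2

Row minima: -2, -6 → the inspector's maximin is -2.
Column maxima: -2, 8, 5, 7 → the inspectee's minimax is -2.
They coincide at (day 1, day 1), so the value is -2.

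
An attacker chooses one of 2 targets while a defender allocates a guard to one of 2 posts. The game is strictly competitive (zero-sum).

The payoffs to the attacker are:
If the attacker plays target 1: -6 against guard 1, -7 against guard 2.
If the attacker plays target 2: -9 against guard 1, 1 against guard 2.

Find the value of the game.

Row minima are -7 and -9, so the attacker's maximin is -7; column maxima are -6 and 1, so the defender's minimax is -6. These differ, so the equilibrium is in mixed strategies.
Let the attacker play target 1 with probability p. The defender is indifferent when −6p − 9(1−p) = −7p + (1−p), giving p = 10/11.
Let the defender play guard 1 with probability q. The attacker is indifferent when −6q − 7(1−q) = −9q + (1−q), giving q = 8/11.
The value is -6·(8/11) + (-7)·(3/11) = -69/11.

-69/11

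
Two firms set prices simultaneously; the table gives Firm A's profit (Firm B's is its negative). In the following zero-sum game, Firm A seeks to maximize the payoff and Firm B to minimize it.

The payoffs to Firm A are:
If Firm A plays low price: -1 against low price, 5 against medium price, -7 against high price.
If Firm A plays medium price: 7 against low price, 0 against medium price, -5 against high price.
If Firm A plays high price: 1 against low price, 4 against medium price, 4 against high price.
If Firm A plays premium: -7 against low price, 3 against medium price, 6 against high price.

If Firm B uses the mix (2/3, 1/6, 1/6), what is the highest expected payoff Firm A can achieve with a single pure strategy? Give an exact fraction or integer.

23/6

low price: (-1)·(2/3) + (5)·(1/6) + (-7)·(1/6) = -1.
medium price: (7)·(2/3) + (0)·(1/6) + (-5)·(1/6) = 23/6.
high price: (1)·(2/3) + (4)·(1/6) + (4)·(1/6) = 2.
premium: (-7)·(2/3) + (3)·(1/6) + (6)·(1/6) = -19/6.
The best pure response is medium price with expected payoff 23/6.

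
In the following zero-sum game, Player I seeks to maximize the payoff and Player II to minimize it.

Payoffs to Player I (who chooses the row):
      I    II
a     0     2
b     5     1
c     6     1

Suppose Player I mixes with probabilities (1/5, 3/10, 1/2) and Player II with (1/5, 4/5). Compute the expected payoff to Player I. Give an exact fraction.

93/50

Against (1/5, 4/5), each row's expected payoff is a: 8/5; b: 9/5; c: 2.
Taking the (1/5, 3/10, 1/2)-weighted average: (1/5)·(8/5) + (3/10)·(9/5) + (1/2)·(2) = 93/50.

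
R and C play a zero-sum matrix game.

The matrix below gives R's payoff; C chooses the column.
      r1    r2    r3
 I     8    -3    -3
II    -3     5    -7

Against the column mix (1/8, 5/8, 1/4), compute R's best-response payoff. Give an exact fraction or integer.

1

I: (8)·(1/8) + (-3)·(5/8) + (-3)·(1/4) = -13/8.
II: (-3)·(1/8) + (5)·(5/8) + (-7)·(1/4) = 1.
The best pure response is II with expected payoff 1.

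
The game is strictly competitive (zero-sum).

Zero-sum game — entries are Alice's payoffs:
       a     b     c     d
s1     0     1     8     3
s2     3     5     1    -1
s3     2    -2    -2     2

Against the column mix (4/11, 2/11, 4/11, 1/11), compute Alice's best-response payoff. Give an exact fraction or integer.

37/11

s1: (0)·(4/11) + (1)·(2/11) + (8)·(4/11) + (3)·(1/11) = 37/11.
s2: (3)·(4/11) + (5)·(2/11) + (1)·(4/11) + (-1)·(1/11) = 25/11.
s3: (2)·(4/11) + (-2)·(2/11) + (-2)·(4/11) + (2)·(1/11) = -2/11.
The best pure response is s1 with expected payoff 37/11.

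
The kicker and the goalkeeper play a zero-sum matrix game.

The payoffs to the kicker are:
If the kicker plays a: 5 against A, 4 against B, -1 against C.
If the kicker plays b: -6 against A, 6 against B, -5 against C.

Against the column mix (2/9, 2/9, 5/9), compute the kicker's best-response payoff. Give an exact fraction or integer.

13/9

a: (5)·(2/9) + (4)·(2/9) + (-1)·(5/9) = 13/9.
b: (-6)·(2/9) + (6)·(2/9) + (-5)·(5/9) = -25/9.
The best pure response is a with expected payoff 13/9.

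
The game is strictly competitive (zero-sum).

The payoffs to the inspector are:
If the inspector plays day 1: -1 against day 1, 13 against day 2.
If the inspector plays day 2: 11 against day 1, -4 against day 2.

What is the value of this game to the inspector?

Row minima are -1 and -4, so the inspector's maximin is -1; column maxima are 11 and 13, so the inspectee's minimax is 11. These differ, so the equilibrium is in mixed strategies.
Let the inspector play day 1 with probability p. The inspectee is indifferent when −p + 11(1−p) = 13p − 4(1−p), giving p = 15/29.
Let the inspectee play day 1 with probability q. The inspector is indifferent when −q + 13(1−q) = 11q − 4(1−q), giving q = 17/29.
The value is -1·(17/29) + (13)·(12/29) = 139/29.

139/29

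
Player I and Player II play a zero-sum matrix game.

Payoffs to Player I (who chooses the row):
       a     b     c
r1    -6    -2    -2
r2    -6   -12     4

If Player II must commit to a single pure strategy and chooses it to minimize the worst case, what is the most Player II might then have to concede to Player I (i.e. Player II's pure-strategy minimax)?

-6

The worst case (largest entry) in each column is a: -6, b: -2, c: 4.
The best (smallest) of these is -6.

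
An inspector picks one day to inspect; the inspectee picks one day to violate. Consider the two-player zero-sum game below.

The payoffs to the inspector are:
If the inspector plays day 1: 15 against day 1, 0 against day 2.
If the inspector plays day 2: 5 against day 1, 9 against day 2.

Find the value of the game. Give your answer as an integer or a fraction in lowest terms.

Row minima are 0 and 5, so the inspector's maximin is 5; column maxima are 15 and 9, so the inspectee's minimax is 9. These differ, so the equilibrium is in mixed strategies.
Let the inspector play day 1 with probability p. The inspectee is indifferent when 15p + 5(1−p) = 9(1−p), giving p = 4/19.
Let the inspectee play day 1 with probability q. The inspector is indifferent when 15q = 5q + 9(1−q), giving q = 9/19.
The value is 15·(9/19) + (0)·(10/19) = 135/19.

135/19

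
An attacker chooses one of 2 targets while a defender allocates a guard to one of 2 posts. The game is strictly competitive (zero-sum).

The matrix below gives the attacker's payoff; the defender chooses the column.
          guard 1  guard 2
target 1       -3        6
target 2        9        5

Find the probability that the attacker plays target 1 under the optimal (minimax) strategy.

4/13

Row minima are -3 and 5, so the attacker's maximin is 5; column maxima are 9 and 6, so the defender's minimax is 6. These differ, so the equilibrium is in mixed strategies.
Let the attacker play target 1 with probability p. The defender is indifferent when −3p + 9(1−p) = 6p + 5(1−p), giving p = 4/13.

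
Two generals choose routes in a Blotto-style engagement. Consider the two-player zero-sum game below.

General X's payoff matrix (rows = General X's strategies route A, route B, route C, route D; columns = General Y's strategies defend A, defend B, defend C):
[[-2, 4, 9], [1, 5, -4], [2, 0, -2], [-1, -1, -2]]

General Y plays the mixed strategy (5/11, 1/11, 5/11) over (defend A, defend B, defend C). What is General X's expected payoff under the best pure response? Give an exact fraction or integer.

route A: (-2)·(5/11) + (4)·(1/11) + (9)·(5/11) = 39/11.
route B: (1)·(5/11) + (5)·(1/11) + (-4)·(5/11) = -10/11.
route C: (2)·(5/11) + (0)·(1/11) + (-2)·(5/11) = 0.
route D: (-1)·(5/11) + (-1)·(1/11) + (-2)·(5/11) = -16/11.
The best pure response is route A with expected payoff 39/11.

39/11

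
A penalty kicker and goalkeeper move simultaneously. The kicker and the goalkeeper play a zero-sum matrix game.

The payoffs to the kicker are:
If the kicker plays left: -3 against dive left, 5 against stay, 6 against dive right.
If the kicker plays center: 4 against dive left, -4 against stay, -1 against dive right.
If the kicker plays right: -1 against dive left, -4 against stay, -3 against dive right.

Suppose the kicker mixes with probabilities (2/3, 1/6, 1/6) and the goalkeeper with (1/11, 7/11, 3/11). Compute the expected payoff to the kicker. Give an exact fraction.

45/22

Against (1/11, 7/11, 3/11), each row's expected payoff is left: 50/11; center: -27/11; right: -38/11.
Taking the (2/3, 1/6, 1/6)-weighted average: (2/3)·(50/11) + (1/6)·(-27/11) + (1/6)·(-38/11) = 45/22.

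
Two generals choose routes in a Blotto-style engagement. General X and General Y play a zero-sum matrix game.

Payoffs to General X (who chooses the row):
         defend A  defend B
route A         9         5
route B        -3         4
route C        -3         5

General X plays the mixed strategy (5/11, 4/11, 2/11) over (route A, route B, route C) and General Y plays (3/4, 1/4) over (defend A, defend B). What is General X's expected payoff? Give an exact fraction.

Against (3/4, 1/4), each row's expected payoff is route A: 8; route B: -5/4; route C: -1.
Taking the (5/11, 4/11, 2/11)-weighted average: (5/11)·(8) + (4/11)·(-5/4) + (2/11)·(-1) = 3.

3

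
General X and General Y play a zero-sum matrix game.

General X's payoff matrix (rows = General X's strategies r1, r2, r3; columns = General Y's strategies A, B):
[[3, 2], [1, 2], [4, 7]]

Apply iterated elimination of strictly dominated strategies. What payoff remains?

Row r1 is strictly dominated by row r3 (4>3, 7>2); eliminate r1.
Column B is strictly dominated by A for General Y (1<2, 4<7); eliminate B.
Row r2 is strictly dominated by row r3 (4>1); eliminate r2.
Only (r3, A) remains, with payoff 4.

4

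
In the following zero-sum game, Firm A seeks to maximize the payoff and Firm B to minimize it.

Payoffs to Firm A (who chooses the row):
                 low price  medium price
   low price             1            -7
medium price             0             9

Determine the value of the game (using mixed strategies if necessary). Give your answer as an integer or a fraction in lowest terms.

Row minima are -7 and 0, so Firm A's maximin is 0; column maxima are 1 and 9, so Firm B's minimax is 1. These differ, so the equilibrium is in mixed strategies.
Let Firm A play low price with probability p. Firm B is indifferent when p = −7p + 9(1−p), giving p = 9/17.
Let Firm B play low price with probability q. Firm A is indifferent when q − 7(1−q) = 9(1−q), giving q = 16/17.
The value is 1·(16/17) + (-7)·(1/17) = 9/17.

9/17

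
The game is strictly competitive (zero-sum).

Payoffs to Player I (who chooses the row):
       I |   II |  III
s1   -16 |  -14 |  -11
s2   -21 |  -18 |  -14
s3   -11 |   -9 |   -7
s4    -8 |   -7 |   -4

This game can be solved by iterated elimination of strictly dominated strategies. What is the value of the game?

Column II is strictly dominated by I for Player II (-16<-14, -21<-18, -11<-9, -8<-7); eliminate II.
Column III is strictly dominated by I for Player II (-16<-11, -21<-14, -11<-7, -8<-4); eliminate III.
Row s1 is strictly dominated by row s3 (-11>-16); eliminate s1.
Row s3 is strictly dominated by row s4 (-8>-11); eliminate s3.
Row s2 is strictly dominated by row s4 (-8>-21); eliminate s2.
Only (s4, I) remains, with payoff -8.

-8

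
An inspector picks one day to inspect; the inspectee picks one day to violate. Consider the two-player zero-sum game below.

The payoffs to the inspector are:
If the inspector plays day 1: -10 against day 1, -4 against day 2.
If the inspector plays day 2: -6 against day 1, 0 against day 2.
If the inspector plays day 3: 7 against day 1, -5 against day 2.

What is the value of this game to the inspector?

Row day 1 is strictly dominated by row day 2, so the inspector never plays it.
The remaining 2×2 game on (day 2, day 3) × (day 1, day 2) has no saddle point. Let the inspector play day 2 with probability p; indifference gives −6p + 7(1−p) = −5(1−p), so p = 2/3.
Similarly the inspectee's optimal q on day 1 is 5/18, and the value is -6·(5/18) + (0)·(13/18) = -5/3.

-5/3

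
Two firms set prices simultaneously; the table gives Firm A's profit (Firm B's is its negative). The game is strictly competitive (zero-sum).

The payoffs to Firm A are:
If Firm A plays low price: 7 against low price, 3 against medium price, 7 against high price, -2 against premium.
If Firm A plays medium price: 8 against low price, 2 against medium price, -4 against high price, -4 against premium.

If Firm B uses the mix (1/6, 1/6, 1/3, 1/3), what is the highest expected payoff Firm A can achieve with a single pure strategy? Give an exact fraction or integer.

low price: (7)·(1/6) + (3)·(1/6) + (7)·(1/3) + (-2)·(1/3) = 10/3.
medium price: (8)·(1/6) + (2)·(1/6) + (-4)·(1/3) + (-4)·(1/3) = -1.
The best pure response is low price with expected payoff 10/3.

10/3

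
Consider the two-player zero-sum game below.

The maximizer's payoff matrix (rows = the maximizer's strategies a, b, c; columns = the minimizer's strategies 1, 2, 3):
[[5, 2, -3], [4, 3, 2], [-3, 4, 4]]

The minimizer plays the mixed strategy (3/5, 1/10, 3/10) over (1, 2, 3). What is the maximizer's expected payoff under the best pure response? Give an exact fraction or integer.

33/10

a: (5)·(3/5) + (2)·(1/10) + (-3)·(3/10) = 23/10.
b: (4)·(3/5) + (3)·(1/10) + (2)·(3/10) = 33/10.
c: (-3)·(3/5) + (4)·(1/10) + (4)·(3/10) = -1/5.
The best pure response is b with expected payoff 33/10.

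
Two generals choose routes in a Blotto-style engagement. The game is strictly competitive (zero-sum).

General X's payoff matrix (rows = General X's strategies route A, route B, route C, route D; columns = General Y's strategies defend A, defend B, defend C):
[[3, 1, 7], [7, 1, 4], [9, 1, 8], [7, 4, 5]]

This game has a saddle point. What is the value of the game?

4

Row minima: 1, 1, 1, 4 → General X's maximin is 4.
Column maxima: 9, 4, 8 → General Y's minimax is 4.
They coincide at (route D, defend B), so the value is 4.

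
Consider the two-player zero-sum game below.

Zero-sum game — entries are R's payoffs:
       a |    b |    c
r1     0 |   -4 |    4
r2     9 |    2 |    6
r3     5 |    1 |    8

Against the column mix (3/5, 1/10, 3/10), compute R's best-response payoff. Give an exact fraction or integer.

r1: (0)·(3/5) + (-4)·(1/10) + (4)·(3/10) = 4/5.
r2: (9)·(3/5) + (2)·(1/10) + (6)·(3/10) = 37/5.
r3: (5)·(3/5) + (1)·(1/10) + (8)·(3/10) = 11/2.
The best pure response is r2 with expected payoff 37/5.

37/5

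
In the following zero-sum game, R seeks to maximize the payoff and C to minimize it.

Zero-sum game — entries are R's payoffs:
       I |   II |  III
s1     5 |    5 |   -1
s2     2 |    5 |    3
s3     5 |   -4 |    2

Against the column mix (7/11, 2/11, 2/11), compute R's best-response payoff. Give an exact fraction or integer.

43/11

s1: (5)·(7/11) + (5)·(2/11) + (-1)·(2/11) = 43/11.
s2: (2)·(7/11) + (5)·(2/11) + (3)·(2/11) = 30/11.
s3: (5)·(7/11) + (-4)·(2/11) + (2)·(2/11) = 31/11.
The best pure response is s1 with expected payoff 43/11.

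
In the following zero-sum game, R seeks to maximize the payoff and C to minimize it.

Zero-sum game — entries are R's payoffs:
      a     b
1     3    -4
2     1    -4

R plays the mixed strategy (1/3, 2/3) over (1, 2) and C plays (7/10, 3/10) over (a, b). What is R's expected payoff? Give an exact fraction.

-1/30

Against (7/10, 3/10), each row's expected payoff is 1: 9/10; 2: -1/2.
Taking the (1/3, 2/3)-weighted average: (1/3)·(9/10) + (2/3)·(-1/2) = -1/30.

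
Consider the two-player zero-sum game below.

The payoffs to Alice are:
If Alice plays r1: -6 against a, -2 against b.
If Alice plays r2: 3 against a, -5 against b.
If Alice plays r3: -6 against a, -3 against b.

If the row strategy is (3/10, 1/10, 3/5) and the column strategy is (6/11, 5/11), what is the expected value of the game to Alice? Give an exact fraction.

Against (6/11, 5/11), each row's expected payoff is r1: -46/11; r2: -7/11; r3: -51/11.
Taking the (3/10, 1/10, 3/5)-weighted average: (3/10)·(-46/11) + (1/10)·(-7/11) + (3/5)·(-51/11) = -41/10.

-41/10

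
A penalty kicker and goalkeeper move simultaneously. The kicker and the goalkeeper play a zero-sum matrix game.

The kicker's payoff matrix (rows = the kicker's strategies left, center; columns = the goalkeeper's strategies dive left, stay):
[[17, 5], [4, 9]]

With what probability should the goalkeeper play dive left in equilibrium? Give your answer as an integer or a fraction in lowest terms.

4/17

Row minima are 5 and 4, so the kicker's maximin is 5; column maxima are 17 and 9, so the goalkeeper's minimax is 9. These differ, so the equilibrium is in mixed strategies.
Let the goalkeeper play dive left with probability q. The kicker is indifferent when 17q + 5(1−q) = 4q + 9(1−q), giving q = 4/17.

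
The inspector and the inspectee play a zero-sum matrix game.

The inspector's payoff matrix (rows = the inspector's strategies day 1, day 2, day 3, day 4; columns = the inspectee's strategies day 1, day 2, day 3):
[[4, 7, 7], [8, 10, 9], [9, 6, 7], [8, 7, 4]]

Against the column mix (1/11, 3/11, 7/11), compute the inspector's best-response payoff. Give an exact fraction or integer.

101/11

day 1: (4)·(1/11) + (7)·(3/11) + (7)·(7/11) = 74/11.
day 2: (8)·(1/11) + (10)·(3/11) + (9)·(7/11) = 101/11.
day 3: (9)·(1/11) + (6)·(3/11) + (7)·(7/11) = 76/11.
day 4: (8)·(1/11) + (7)·(3/11) + (4)·(7/11) = 57/11.
The best pure response is day 2 with expected payoff 101/11.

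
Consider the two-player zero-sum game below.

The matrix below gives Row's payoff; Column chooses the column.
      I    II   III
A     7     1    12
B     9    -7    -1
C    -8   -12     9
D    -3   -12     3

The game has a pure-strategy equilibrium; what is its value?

1

Row minima: 1, -7, -12, -12 → Row's maximin is 1.
Column maxima: 9, 1, 12 → Column's minimax is 1.
They coincide at (A, II), so the value is 1.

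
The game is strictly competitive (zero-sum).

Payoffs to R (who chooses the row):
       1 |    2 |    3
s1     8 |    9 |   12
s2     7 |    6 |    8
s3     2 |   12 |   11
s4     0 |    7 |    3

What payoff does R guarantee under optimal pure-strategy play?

8

Row minima: 8, 6, 2, 0 → R's maximin is 8.
Column maxima: 8, 12, 12 → C's minimax is 8.
They coincide at (s1, 1), so the value is 8.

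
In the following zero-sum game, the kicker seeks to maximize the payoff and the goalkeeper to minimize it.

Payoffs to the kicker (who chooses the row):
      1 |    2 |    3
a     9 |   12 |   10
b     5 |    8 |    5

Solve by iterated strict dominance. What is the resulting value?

9

Row b is strictly dominated by row a (9>5, 12>8, 10>5); eliminate b.
Column 2 is strictly dominated by 1 for the goalkeeper (9<12); eliminate 2.
Column 3 is strictly dominated by 1 for the goalkeeper (9<10); eliminate 3.
Only (a, 1) remains, with payoff 9.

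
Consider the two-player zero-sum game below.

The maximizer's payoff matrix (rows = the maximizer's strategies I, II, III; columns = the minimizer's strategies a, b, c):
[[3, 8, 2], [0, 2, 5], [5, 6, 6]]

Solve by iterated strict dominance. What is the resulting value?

5

Row II is strictly dominated by row III (5>0, 6>2, 6>5); eliminate II.
Column b is strictly dominated by a for the minimizer (3<8, 5<6); eliminate b.
Row I is strictly dominated by row III (5>3, 6>2); eliminate I.
Column c is strictly dominated by a for the minimizer (5<6); eliminate c.
Only (III, a) remains, with payoff 5.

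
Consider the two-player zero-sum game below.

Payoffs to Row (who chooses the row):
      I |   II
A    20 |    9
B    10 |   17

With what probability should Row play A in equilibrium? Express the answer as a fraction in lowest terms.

7/18

Row minima are 9 and 10, so Row's maximin is 10; column maxima are 20 and 17, so Column's minimax is 17. These differ, so the equilibrium is in mixed strategies.
Let Row play A with probability p. Column is indifferent when 20p + 10(1−p) = 9p + 17(1−p), giving p = 7/18.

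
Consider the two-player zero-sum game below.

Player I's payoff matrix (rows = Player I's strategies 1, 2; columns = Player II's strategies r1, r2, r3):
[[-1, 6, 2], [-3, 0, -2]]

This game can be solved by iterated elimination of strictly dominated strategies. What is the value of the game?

Row 2 is strictly dominated by row 1 (-1>-3, 6>0, 2>-2); eliminate 2.
Column r2 is strictly dominated by r1 for Player II (-1<6); eliminate r2.
Column r3 is strictly dominated by r1 for Player II (-1<2); eliminate r3.
Only (1, r1) remains, with payoff -1.

-1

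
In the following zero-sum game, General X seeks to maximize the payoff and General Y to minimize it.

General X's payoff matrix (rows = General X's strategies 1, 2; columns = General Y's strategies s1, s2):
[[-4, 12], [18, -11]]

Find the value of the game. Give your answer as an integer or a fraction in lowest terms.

Row minima are -4 and -11, so General X's maximin is -4; column maxima are 18 and 12, so General Y's minimax is 12. These differ, so the equilibrium is in mixed strategies.
Let General X play 1 with probability p. General Y is indifferent when −4p + 18(1−p) = 12p − 11(1−p), giving p = 29/45.
Let General Y play s1 with probability q. General X is indifferent when −4q + 12(1−q) = 18q − 11(1−q), giving q = 23/45.
The value is -4·(23/45) + (12)·(22/45) = 172/45.

172/45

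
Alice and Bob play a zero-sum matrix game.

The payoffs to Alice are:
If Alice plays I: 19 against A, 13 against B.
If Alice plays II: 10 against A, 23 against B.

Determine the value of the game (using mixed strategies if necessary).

307/19

Row minima are 13 and 10, so Alice's maximin is 13; column maxima are 19 and 23, so Bob's minimax is 19. These differ, so the equilibrium is in mixed strategies.
Let Alice play I with probability p. Bob is indifferent when 19p + 10(1−p) = 13p + 23(1−p), giving p = 13/19.
Let Bob play A with probability q. Alice is indifferent when 19q + 13(1−q) = 10q + 23(1−q), giving q = 10/19.
The value is 19·(10/19) + (13)·(9/19) = 307/19.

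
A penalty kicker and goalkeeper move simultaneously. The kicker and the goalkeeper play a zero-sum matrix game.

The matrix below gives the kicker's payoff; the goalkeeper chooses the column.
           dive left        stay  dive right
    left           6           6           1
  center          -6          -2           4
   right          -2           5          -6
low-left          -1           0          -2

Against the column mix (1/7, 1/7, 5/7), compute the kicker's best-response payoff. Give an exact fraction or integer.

17/7

left: (6)·(1/7) + (6)·(1/7) + (1)·(5/7) = 17/7.
center: (-6)·(1/7) + (-2)·(1/7) + (4)·(5/7) = 12/7.
right: (-2)·(1/7) + (5)·(1/7) + (-6)·(5/7) = -27/7.
low-left: (-1)·(1/7) + (0)·(1/7) + (-2)·(5/7) = -11/7.
The best pure response is left with expected payoff 17/7.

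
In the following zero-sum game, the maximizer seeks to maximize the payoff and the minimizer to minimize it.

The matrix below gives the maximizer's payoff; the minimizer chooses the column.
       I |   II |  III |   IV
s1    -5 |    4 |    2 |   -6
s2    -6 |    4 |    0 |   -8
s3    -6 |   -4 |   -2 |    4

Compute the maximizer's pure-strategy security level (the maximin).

-6

The worst-case payoff for each row is s1: -6, s2: -8, s3: -6.
The best of these is -6.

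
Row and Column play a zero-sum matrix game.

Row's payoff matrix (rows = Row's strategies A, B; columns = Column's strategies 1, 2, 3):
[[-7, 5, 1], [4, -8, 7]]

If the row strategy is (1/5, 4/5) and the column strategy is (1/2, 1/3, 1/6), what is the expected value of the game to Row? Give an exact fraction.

1/15

Against (1/2, 1/3, 1/6), each row's expected payoff is A: -5/3; B: 1/2.
Taking the (1/5, 4/5)-weighted average: (1/5)·(-5/3) + (4/5)·(1/2) = 1/15.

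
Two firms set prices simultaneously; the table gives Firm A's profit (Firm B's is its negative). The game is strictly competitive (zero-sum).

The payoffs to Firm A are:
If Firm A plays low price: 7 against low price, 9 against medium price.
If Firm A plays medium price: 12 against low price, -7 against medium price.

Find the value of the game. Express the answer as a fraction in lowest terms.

Row minima are 7 and -7, so Firm A's maximin is 7; column maxima are 12 and 9, so Firm B's minimax is 9. These differ, so the equilibrium is in mixed strategies.
Let Firm A play low price with probability p. Firm B is indifferent when 7p + 12(1−p) = 9p − 7(1−p), giving p = 19/21.
Let Firm B play low price with probability q. Firm A is indifferent when 7q + 9(1−q) = 12q − 7(1−q), giving q = 16/21.
The value is 7·(16/21) + (9)·(5/21) = 157/21.

157/21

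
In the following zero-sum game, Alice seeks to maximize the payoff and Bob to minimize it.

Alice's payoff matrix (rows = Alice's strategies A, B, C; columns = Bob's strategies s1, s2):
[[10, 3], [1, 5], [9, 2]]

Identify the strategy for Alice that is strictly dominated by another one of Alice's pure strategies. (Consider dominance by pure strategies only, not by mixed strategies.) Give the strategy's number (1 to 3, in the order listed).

3

Compare C with A: 10 > 9, 3 > 2.
So A strictly dominates C for Alice; C is strictly dominated.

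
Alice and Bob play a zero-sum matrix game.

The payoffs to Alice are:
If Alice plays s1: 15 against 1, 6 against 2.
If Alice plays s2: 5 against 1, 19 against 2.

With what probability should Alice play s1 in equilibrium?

14/23

Row minima are 6 and 5, so Alice's maximin is 6; column maxima are 15 and 19, so Bob's minimax is 15. These differ, so the equilibrium is in mixed strategies.
Let Alice play s1 with probability p. Bob is indifferent when 15p + 5(1−p) = 6p + 19(1−p), giving p = 14/23.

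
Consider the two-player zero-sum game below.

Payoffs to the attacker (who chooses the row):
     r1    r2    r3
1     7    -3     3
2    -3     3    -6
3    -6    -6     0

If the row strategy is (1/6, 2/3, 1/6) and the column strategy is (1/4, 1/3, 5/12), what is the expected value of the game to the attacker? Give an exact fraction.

-7/4

Against (1/4, 1/3, 5/12), each row's expected payoff is 1: 2; 2: -9/4; 3: -7/2.
Taking the (1/6, 2/3, 1/6)-weighted average: (1/6)·(2) + (2/3)·(-9/4) + (1/6)·(-7/2) = -7/4.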